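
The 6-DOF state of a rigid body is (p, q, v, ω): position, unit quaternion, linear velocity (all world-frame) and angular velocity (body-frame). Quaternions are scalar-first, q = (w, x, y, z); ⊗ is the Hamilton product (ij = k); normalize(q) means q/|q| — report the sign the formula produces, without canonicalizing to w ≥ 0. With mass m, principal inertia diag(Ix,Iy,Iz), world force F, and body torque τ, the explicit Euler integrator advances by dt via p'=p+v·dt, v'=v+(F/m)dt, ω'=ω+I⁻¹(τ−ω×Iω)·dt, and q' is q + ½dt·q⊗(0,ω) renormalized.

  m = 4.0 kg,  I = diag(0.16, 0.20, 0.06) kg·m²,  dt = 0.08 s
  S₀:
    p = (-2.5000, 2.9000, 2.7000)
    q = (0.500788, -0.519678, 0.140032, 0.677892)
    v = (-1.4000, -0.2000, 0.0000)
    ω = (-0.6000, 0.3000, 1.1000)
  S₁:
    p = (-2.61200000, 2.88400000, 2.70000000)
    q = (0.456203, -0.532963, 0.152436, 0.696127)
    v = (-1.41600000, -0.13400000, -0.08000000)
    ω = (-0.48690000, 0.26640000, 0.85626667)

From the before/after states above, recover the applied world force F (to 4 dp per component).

v₁ − v₀ = (-0.01600000, 0.06600000, -0.08000000)
F = m·Δv/dt = (-0.8000, 3.3000, -4.0000)

F = (-0.8000, 3.3000, -4.0000)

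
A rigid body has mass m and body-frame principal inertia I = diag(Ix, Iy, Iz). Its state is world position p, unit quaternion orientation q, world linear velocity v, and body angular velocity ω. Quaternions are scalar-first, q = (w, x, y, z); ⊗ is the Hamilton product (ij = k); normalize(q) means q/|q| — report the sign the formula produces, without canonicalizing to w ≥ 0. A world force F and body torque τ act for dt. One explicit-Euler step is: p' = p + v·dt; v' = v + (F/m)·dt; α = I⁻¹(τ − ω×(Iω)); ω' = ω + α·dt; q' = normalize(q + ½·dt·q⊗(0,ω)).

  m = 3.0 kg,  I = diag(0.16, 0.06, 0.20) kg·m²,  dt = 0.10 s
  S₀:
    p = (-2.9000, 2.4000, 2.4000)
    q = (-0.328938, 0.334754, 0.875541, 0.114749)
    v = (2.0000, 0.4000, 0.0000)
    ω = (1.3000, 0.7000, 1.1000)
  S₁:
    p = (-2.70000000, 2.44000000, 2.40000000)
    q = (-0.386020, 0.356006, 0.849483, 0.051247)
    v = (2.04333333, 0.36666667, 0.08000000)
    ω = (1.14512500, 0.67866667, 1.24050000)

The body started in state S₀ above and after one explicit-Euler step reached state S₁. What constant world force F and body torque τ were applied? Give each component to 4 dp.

F = (1.3000, -1.0000, 2.4000)
τ = (-0.1400, -0.0700, 0.1900)

Δω = ω₁−ω₀ = (-0.15487500, -0.02133333, 0.14050000)
applied torque τ = (-0.1400, -0.0700, 0.1900)
Δv = v₁−v₀ = (0.04333333, -0.03333333, 0.08000000)
applied force F = (1.3000, -1.0000, 2.4000)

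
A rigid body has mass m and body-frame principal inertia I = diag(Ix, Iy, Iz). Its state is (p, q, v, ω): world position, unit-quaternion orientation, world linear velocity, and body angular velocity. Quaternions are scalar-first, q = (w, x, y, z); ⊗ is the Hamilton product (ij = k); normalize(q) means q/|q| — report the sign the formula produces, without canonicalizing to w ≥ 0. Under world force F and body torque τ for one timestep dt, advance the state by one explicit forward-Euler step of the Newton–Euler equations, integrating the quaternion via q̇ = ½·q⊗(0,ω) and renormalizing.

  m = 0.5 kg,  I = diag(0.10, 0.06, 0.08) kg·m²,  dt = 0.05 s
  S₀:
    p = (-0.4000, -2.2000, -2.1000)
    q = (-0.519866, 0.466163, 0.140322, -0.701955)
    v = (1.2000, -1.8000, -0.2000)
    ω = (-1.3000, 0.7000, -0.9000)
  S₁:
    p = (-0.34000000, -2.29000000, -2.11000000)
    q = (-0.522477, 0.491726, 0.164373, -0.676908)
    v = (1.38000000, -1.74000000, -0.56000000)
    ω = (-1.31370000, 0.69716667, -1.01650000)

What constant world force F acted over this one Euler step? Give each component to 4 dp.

F = (1.8000, 0.6000, -3.6000)

velocity change Δv = (0.18000000, 0.06000000, -0.36000000)
applied force F = (1.8000, 0.6000, -3.6000)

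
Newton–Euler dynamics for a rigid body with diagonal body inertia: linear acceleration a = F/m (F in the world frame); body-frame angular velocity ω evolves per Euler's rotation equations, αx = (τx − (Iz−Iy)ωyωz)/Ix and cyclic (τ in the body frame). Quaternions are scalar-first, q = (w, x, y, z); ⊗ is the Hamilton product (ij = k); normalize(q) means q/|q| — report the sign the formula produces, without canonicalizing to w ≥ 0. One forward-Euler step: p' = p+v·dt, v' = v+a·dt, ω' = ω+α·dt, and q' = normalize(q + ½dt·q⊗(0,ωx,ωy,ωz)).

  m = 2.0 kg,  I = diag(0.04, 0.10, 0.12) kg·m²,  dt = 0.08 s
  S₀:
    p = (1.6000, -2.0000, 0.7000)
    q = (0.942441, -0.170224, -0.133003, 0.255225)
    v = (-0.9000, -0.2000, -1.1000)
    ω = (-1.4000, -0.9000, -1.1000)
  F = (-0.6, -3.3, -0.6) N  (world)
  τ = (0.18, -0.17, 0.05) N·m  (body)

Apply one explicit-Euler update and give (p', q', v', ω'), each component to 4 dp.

a = (-0.3000, -1.6500, -0.3000)
p' = p + v·dt = (1.5280, -2.0160, 0.6120)
v' = v + a·dt = (-0.9240, -0.3320, -1.1240)
ω×(Iω) gyroscopic = (0.0198, -0.1232, 0.0756)
angular accel α = (4.0050, -0.4680, -0.2133)
ω' = ω + α·dt = (-1.0796, -0.9374, -1.1171)
2q̇ = q⊗(0,ω) = (-0.0772688, -0.9434116, -1.3927583, -1.0696877)
q' = normalize(q + ½dt·q⊗(0,ω)) = (0.9364, -0.2073, -0.1881, 0.2118)

p' = (1.5280, -2.0160, 0.6120)
q' = (0.9364, -0.2073, -0.1881, 0.2118)
v' = (-0.9240, -0.3320, -1.1240)
ω' = (-1.0796, -0.9374, -1.1171)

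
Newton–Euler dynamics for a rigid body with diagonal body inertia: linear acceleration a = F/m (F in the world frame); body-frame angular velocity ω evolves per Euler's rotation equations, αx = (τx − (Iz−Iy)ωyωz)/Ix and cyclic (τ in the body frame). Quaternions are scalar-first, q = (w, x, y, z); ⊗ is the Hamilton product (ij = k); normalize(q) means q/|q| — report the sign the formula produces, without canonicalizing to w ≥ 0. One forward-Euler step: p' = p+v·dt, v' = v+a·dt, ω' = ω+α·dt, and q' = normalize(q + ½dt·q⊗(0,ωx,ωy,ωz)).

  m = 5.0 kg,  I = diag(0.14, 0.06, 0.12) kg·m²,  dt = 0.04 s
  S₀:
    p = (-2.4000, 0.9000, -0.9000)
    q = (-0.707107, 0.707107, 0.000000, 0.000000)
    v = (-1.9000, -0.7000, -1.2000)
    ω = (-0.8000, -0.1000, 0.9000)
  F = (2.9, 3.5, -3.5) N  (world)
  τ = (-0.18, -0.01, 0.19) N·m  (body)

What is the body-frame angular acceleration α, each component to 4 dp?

gyro term ω×Iω = (-0.0054, -0.0144, -0.0064)
α = I⁻¹(τ − ω×Iω) = (-1.2471, 0.0733, 1.6367)

α = (-1.2471, 0.0733, 1.6367)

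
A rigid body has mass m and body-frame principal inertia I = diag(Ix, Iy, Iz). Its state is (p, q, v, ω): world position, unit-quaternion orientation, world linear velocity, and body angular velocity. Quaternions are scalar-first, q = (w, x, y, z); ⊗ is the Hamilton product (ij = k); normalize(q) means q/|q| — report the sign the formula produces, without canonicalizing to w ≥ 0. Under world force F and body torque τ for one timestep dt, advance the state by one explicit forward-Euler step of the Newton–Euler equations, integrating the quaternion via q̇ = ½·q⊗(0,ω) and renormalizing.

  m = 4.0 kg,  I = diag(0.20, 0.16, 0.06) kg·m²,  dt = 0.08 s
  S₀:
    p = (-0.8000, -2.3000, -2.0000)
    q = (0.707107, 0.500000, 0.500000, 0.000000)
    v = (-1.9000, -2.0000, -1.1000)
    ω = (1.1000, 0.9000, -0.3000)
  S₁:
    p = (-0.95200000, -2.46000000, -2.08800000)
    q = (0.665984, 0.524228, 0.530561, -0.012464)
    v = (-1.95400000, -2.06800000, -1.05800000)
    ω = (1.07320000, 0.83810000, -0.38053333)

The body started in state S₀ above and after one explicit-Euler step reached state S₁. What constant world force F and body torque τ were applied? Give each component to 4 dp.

F = (-2.7000, -3.4000, 2.1000)
τ = (-0.0400, -0.1700, -0.1000)

rate change Δω = (-0.02680000, -0.06190000, -0.08053333)
applied torque τ = (-0.0400, -0.1700, -0.1000)
velocity change Δv = (-0.05400000, -0.06800000, 0.04200000)
F = m·Δv/dt = (-2.7000, -3.4000, 2.1000)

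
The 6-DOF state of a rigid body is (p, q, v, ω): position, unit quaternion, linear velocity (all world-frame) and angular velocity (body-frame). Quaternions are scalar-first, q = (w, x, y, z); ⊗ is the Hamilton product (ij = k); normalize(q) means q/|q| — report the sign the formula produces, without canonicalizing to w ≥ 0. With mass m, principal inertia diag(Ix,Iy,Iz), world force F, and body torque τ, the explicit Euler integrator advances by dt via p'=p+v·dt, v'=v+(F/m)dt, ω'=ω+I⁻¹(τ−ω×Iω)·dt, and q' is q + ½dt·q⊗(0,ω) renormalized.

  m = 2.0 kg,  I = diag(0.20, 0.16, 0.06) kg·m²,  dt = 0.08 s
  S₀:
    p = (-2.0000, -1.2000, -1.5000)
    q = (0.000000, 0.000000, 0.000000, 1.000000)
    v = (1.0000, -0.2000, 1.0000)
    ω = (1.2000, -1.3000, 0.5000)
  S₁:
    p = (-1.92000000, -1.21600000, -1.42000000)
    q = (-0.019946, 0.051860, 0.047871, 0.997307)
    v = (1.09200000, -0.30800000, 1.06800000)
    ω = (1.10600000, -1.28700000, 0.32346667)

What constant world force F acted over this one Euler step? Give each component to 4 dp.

F = (2.3000, -2.7000, 1.7000)

v₁ − v₀ = (0.09200000, -0.10800000, 0.06800000)
m·(v₁−v₀)/dt = (2.3000, -2.7000, 1.7000)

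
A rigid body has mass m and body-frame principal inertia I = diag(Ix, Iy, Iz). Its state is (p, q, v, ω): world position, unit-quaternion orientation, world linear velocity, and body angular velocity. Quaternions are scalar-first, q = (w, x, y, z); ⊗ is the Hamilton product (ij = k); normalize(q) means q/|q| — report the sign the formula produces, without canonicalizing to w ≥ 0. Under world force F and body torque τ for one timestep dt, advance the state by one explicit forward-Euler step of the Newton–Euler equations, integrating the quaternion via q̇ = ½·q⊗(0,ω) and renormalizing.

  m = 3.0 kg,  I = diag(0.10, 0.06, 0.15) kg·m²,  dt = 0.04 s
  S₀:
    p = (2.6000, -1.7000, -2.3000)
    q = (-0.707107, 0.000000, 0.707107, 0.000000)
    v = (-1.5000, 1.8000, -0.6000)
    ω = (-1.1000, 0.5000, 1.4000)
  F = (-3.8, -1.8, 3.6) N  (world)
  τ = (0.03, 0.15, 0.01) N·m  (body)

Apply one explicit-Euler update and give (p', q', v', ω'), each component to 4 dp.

gyro term ω×Iω = (0.0630, 0.0770, 0.0220)
angular accel α = (-0.3300, 1.2167, -0.0800)
new body rate ω' = (-1.1132, 0.5487, 1.3968)
Hamilton product q⊗(0,ω) = (-0.3535535, 1.7677675, -0.3535535, -0.2121321)
updated quaternion q' = (-0.7137, 0.0353, 0.6996, -0.0042)
p + v·dt = (2.5400, -1.6280, -2.3240)
v + (F/m)dt = (-1.5507, 1.7760, -0.5520)

p' = (2.5400, -1.6280, -2.3240)
q' = (-0.7137, 0.0353, 0.6996, -0.0042)
v' = (-1.5507, 1.7760, -0.5520)
ω' = (-1.1132, 0.5487, 1.3968)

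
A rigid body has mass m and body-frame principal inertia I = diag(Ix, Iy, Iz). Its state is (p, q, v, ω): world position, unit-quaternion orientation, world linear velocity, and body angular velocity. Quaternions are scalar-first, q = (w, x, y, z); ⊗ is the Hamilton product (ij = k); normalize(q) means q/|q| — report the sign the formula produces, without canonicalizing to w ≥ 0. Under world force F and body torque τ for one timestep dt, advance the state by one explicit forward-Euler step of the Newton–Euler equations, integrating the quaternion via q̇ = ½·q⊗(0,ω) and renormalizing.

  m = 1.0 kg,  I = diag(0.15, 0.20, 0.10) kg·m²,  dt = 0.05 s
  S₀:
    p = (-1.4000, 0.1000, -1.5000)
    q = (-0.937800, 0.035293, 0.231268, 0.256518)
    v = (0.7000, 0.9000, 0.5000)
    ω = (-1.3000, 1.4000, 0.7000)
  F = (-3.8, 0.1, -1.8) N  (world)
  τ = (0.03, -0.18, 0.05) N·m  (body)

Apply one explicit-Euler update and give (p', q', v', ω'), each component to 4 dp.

p' = (-1.3650, 0.1450, -1.4750)
q' = (-0.9480, 0.0608, 0.1892, 0.2485)
v' = (0.5100, 0.9050, 0.4100)
ω' = (-1.2573, 1.3664, 0.7705)

α = I⁻¹(τ − ω×Iω) = (0.8533, -0.6725, 1.4100)
new body rate ω' = (-1.2573, 1.3664, 0.7705)
q⊗(0,ω) = (-0.4574569, 1.0219024, -1.6710985, -0.3064014)
q' = normalize(q + ½dt·q⊗(0,ω)) = (-0.9480, 0.0608, 0.1892, 0.2485)
linear accel F/m = (-3.8000, 0.1000, -1.8000)
p + v·dt = (-1.3650, 0.1450, -1.4750)
new velocity v' = (0.5100, 0.9050, 0.4100)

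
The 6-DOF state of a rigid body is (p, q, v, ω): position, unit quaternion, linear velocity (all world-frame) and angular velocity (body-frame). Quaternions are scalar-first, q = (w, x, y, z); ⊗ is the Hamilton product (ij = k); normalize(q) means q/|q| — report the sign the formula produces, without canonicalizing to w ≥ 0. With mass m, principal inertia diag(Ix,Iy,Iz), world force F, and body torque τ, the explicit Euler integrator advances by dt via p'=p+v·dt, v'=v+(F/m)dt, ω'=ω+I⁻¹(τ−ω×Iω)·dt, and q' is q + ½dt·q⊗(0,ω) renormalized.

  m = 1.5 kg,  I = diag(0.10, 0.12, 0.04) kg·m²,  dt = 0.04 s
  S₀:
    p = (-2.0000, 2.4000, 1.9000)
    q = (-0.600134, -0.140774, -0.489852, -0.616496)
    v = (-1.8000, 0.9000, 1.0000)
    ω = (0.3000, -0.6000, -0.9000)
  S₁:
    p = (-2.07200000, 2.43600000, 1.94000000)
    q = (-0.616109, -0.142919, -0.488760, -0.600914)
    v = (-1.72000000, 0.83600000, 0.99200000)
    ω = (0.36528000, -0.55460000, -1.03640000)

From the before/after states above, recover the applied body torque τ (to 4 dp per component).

ω₁ − ω₀ = (0.06528000, 0.04540000, -0.13640000)
τ = I·(Δω/dt) + ω₀×(Iω₀) = (0.1200, 0.1200, -0.1400)

τ = (0.1200, 0.1200, -0.1400)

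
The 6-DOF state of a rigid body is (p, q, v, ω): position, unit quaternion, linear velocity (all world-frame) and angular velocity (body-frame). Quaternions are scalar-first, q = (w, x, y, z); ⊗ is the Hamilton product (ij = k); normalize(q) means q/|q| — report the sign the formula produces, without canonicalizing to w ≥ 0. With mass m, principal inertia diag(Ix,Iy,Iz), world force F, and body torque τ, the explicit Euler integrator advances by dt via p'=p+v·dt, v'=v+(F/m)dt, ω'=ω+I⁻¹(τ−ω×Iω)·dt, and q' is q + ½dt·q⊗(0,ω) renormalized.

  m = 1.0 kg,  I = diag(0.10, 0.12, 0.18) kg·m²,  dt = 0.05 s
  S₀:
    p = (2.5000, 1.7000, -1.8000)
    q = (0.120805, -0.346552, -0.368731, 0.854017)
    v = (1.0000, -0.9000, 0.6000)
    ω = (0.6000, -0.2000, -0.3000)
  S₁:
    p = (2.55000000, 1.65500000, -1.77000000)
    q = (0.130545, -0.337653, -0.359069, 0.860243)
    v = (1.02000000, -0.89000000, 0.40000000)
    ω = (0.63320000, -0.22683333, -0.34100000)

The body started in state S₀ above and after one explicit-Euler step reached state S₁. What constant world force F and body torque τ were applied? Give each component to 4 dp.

Δv = v₁−v₀ = (0.02000000, 0.01000000, -0.20000000)
F = m·Δv/dt = (0.4000, 0.2000, -4.0000)
ω₁ − ω₀ = (0.03320000, -0.02683333, -0.04100000)
gyro term ω₀×Iω₀ = (0.0036, 0.0144, -0.0024)
τ = I·(Δω/dt) + ω₀×(Iω₀) = (0.0700, -0.0500, -0.1500)

F = (0.4000, 0.2000, -4.0000)
τ = (0.0700, -0.0500, -0.1500)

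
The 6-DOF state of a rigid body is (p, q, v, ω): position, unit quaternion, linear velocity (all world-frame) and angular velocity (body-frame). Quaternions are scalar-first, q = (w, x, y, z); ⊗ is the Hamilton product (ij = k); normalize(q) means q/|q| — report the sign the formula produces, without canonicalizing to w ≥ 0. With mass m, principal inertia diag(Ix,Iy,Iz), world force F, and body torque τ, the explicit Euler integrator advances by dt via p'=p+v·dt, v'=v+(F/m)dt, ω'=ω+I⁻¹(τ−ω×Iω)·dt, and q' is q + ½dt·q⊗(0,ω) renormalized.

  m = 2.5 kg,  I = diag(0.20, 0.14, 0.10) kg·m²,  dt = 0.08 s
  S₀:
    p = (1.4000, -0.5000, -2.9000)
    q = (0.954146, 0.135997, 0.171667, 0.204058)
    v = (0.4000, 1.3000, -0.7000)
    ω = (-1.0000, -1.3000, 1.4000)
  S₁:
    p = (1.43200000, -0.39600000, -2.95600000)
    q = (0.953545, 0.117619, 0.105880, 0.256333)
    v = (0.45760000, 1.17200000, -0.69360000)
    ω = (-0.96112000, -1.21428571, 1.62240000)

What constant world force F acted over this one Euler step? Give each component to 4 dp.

Δv = v₁−v₀ = (0.05760000, -0.12800000, 0.00640000)
applied force F = (1.8000, -4.0000, 0.2000)

F = (1.8000, -4.0000, 0.2000)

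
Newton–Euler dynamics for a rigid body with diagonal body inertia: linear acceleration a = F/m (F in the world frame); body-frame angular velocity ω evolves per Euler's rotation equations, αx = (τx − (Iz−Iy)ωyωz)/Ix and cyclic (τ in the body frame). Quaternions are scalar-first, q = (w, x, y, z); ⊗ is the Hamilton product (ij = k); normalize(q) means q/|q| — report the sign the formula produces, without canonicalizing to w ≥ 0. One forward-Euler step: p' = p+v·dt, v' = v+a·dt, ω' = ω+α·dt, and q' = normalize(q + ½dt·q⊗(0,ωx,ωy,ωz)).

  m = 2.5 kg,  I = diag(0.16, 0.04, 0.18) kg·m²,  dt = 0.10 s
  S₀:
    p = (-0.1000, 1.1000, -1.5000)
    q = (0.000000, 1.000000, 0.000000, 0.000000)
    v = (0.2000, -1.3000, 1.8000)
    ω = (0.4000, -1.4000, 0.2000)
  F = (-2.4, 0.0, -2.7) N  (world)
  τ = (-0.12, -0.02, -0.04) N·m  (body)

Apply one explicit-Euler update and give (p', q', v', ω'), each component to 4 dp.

a = (-0.9600, 0.0000, -1.0800)
new position p' = (-0.0800, 0.9700, -1.3200)
new velocity v' = (0.1040, -1.3000, 1.6920)
(τ − ω×Iω)/I = (-0.5050, -0.4600, -0.5956)
ω + α·dt = (0.3495, -1.4460, 0.1404)
2q̇ = q⊗(0,ω) = (-0.4000000, 0.0000000, -0.2000000, -1.4000000)
updated quaternion q' = (-0.0199, 0.9973, -0.0100, -0.0698)

p' = (-0.0800, 0.9700, -1.3200)
q' = (-0.0199, 0.9973, -0.0100, -0.0698)
v' = (0.1040, -1.3000, 1.6920)
ω' = (0.3495, -1.4460, 0.1404)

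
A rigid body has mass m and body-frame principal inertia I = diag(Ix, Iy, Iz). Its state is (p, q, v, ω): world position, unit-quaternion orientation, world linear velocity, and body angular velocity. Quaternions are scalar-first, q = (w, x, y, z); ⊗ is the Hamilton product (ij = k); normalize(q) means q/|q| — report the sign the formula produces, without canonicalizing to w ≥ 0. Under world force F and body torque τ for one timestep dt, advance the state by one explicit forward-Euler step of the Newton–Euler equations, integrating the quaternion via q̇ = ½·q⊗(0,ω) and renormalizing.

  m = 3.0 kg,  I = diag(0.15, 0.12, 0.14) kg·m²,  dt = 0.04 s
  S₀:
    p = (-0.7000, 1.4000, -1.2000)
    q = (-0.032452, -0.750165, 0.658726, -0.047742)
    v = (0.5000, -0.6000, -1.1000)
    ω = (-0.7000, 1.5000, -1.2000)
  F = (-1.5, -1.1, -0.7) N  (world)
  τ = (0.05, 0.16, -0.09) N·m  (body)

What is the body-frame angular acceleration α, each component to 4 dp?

precession coupling ω×(Iω) = (-0.0360, 0.0084, 0.0315)
(τ − ω×Iω)/I = (0.5733, 1.2633, -0.8679)

α = (0.5733, 1.2633, -0.8679)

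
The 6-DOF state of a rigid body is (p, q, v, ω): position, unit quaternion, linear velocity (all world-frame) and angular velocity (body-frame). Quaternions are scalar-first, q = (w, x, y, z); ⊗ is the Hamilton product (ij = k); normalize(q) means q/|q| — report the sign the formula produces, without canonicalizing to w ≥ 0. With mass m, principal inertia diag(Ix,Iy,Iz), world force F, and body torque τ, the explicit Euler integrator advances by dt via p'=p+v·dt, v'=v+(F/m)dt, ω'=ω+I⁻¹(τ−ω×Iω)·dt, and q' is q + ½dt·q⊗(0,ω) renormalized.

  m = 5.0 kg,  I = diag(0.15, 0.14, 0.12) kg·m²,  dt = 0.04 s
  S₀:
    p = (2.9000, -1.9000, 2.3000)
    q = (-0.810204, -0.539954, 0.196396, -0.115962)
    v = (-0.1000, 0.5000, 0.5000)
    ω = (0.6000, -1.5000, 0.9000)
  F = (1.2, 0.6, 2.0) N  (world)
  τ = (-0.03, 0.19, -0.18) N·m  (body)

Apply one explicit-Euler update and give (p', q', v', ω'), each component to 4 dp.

p' = (2.8960, -1.8800, 2.3200)
q' = (-0.7952, -0.5492, 0.2289, -0.1166)
v' = (-0.0904, 0.5048, 0.5160)
ω' = (0.5848, -1.4503, 0.8370)

(τ − ω×Iω)/I = (-0.3800, 1.2414, -1.5750)
ω' = ω + α·dt = (0.5848, -1.4503, 0.8370)
Hamilton product q⊗(0,ω) = (0.7229322, -0.4833090, 1.6316874, -0.0370902)
updated quaternion q' = (-0.7952, -0.5492, 0.2289, -0.1166)
p + v·dt = (2.8960, -1.8800, 2.3200)
v + (F/m)dt = (-0.0904, 0.5048, 0.5160)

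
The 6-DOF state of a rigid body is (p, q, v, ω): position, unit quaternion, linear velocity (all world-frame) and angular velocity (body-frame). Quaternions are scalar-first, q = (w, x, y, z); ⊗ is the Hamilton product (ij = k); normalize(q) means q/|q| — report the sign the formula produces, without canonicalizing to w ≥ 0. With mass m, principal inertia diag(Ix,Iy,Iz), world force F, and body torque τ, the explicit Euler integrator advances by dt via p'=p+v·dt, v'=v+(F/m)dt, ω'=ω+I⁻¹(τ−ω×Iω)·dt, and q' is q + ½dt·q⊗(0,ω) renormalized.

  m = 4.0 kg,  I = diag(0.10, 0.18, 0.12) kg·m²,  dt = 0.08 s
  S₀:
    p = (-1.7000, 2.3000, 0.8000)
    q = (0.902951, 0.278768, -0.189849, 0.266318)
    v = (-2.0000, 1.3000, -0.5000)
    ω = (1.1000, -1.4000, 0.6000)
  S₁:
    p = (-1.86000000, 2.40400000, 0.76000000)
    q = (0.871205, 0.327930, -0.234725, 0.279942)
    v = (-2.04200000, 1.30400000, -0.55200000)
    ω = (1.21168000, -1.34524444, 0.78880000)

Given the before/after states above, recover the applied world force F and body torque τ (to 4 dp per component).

F = (-2.1000, 0.2000, -2.6000)
τ = (0.1900, 0.1100, 0.1600)

Δω = ω₁−ω₀ = (0.11168000, 0.05475556, 0.18880000)
τ = I·(Δω/dt) + ω₀×(Iω₀) = (0.1900, 0.1100, 0.1600)
Δv = v₁−v₀ = (-0.04200000, 0.00400000, -0.05200000)
applied force F = (-2.1000, 0.2000, -2.6000)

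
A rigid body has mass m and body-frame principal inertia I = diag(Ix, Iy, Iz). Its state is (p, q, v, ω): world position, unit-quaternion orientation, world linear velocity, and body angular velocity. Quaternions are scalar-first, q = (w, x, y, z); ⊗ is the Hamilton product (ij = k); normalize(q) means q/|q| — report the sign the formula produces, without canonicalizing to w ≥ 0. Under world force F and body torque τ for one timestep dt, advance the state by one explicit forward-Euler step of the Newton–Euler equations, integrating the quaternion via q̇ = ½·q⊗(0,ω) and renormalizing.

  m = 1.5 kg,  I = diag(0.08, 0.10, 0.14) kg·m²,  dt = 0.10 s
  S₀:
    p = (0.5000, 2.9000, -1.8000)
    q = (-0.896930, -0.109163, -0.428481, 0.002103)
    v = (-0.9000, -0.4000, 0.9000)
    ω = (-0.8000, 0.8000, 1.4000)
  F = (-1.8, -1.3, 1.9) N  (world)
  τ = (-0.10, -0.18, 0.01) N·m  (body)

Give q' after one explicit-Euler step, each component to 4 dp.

q' = (-0.8807, -0.1029, -0.4550, -0.0819)

q⊗(0,ω) = (0.2525102, 0.1159882, -0.5663982, -1.6858172)
q' = normalize(q + ½dt·q⊗(0,ω)) = (-0.8807, -0.1029, -0.4550, -0.0819)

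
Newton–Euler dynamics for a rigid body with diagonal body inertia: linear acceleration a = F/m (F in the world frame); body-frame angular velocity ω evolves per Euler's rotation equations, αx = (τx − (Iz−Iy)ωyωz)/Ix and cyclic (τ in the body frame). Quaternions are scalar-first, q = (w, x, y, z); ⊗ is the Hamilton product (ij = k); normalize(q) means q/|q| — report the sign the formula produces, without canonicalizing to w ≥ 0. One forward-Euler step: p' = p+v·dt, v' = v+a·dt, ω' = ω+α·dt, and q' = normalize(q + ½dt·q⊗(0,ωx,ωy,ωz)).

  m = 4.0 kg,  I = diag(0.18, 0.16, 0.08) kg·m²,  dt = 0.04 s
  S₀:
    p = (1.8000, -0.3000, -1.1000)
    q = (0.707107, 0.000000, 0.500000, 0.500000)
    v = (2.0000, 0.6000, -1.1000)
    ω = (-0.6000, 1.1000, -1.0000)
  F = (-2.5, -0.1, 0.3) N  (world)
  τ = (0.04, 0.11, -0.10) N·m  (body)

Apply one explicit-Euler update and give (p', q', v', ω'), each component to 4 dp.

p' = (1.8800, -0.2760, -1.1440)
q' = (0.7057, -0.0295, 0.5093, 0.4916)
v' = (1.9750, 0.5990, -1.0970)
ω' = (-0.6107, 1.1125, -1.0566)

precession coupling ω×(Iω) = (0.0880, 0.0600, 0.0132)
(τ − ω×Iω)/I = (-0.2667, 0.3125, -1.4150)
ω' = ω + α·dt = (-0.6107, 1.1125, -1.0566)
q⊗(0,ω) = (-0.0500000, -1.4742642, 0.4778177, -0.4071070)
updated quaternion q' = (0.7057, -0.0295, 0.5093, 0.4916)
linear accel F/m = (-0.6250, -0.0250, 0.0750)
p' = p + v·dt = (1.8800, -0.2760, -1.1440)
v + (F/m)dt = (1.9750, 0.5990, -1.0970)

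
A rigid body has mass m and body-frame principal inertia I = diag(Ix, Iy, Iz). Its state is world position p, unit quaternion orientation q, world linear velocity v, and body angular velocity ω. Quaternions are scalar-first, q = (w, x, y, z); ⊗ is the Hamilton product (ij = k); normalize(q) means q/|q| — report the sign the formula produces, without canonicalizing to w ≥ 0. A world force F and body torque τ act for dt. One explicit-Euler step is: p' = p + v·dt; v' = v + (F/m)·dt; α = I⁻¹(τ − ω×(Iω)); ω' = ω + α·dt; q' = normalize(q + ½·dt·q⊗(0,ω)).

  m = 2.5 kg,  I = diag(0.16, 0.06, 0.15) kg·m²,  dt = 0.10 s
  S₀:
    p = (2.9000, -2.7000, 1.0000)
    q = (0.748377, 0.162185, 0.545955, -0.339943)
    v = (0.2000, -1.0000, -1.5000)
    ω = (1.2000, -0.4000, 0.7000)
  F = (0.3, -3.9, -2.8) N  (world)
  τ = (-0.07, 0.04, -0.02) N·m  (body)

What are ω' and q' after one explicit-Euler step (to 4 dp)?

ω' = (1.1720, -0.3473, 0.6547)
q' = (0.7595, 0.2188, 0.5036, -0.3488)

precession coupling ω×(Iω) = (-0.0252, 0.0084, 0.0480)
angular accel α = (-0.2800, 0.5267, -0.4533)
ω' = ω + α·dt = (1.1720, -0.3473, 0.6547)
q⊗(0,ω) = (0.2617201, 1.1442437, -0.8208119, -0.1961561)
updated quaternion q' = (0.7595, 0.2188, 0.5036, -0.3488)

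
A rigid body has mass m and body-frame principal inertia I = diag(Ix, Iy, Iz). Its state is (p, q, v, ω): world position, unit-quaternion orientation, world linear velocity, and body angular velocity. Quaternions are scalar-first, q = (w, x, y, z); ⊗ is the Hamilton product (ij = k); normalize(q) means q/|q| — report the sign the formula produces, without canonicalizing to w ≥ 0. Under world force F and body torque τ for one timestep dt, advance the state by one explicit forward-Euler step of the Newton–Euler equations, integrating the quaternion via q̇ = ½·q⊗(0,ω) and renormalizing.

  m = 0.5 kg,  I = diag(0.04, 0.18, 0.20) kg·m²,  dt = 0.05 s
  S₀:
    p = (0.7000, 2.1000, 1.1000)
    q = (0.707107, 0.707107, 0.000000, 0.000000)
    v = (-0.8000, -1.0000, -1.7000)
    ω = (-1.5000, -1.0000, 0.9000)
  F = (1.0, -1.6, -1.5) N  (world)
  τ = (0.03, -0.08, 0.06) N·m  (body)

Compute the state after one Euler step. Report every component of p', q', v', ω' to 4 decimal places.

p' = (0.6600, 2.0500, 1.0150)
q' = (0.7327, 0.6797, -0.0335, -0.0018)
v' = (-0.7000, -1.1600, -1.8500)
ω' = (-1.4400, -1.0822, 0.8625)

angular accel α = (1.2000, -1.6444, -0.7500)
ω + α·dt = (-1.4400, -1.0822, 0.8625)
Hamilton product q⊗(0,ω) = (1.0606605, -1.0606605, -1.3435033, -0.0707107)
q' = normalize(q + ½dt·q⊗(0,ω)) = (0.7327, 0.6797, -0.0335, -0.0018)
a = (2.0000, -3.2000, -3.0000)
new position p' = (0.6600, 2.0500, 1.0150)
new velocity v' = (-0.7000, -1.1600, -1.8500)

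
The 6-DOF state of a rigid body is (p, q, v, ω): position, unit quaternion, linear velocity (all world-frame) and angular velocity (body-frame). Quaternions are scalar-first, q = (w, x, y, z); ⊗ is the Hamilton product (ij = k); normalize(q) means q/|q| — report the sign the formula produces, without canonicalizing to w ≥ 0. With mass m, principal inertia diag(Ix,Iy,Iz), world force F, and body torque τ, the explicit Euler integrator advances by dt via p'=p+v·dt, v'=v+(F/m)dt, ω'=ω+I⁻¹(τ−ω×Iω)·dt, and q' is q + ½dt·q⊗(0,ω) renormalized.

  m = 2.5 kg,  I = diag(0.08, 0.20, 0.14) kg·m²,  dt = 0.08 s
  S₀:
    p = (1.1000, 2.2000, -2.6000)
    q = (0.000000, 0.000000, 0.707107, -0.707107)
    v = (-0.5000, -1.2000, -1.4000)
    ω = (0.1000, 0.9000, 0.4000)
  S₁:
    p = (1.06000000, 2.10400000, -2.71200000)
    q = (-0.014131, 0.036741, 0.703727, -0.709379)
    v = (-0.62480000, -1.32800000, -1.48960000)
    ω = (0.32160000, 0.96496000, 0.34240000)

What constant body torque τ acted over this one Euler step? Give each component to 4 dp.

τ = (0.2000, 0.1600, -0.0900)

rate change Δω = (0.22160000, 0.06496000, -0.05760000)
τ = I·(Δω/dt) + ω₀×(Iω₀) = (0.2000, 0.1600, -0.0900)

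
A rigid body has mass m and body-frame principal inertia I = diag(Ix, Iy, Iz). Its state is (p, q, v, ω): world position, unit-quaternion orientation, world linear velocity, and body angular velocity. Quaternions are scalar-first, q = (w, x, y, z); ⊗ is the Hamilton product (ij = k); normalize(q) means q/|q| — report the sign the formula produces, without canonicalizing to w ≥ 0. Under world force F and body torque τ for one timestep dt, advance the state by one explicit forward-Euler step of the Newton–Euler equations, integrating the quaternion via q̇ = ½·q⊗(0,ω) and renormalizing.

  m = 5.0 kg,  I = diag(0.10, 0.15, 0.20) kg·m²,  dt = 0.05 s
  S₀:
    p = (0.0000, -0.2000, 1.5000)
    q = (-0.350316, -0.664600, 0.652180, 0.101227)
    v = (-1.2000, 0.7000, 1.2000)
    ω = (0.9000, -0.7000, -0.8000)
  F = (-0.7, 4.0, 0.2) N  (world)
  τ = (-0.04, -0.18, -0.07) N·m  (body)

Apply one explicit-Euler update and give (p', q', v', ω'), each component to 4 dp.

angular accel α = (-0.6800, -1.6800, -0.1925)
ω + α·dt = (0.8660, -0.7840, -0.8096)
2q̇ = q⊗(0,ω) = (1.1356476, -0.7661695, -0.1953545, 0.1585108)
q' = normalize(q + ½dt·q⊗(0,ω)) = (-0.3217, -0.6833, 0.6469, 0.1051)
linear accel F/m = (-0.1400, 0.8000, 0.0400)
p' = p + v·dt = (-0.0600, -0.1650, 1.5600)
v + (F/m)dt = (-1.2070, 0.7400, 1.2020)

p' = (-0.0600, -0.1650, 1.5600)
q' = (-0.3217, -0.6833, 0.6469, 0.1051)
v' = (-1.2070, 0.7400, 1.2020)
ω' = (0.8660, -0.7840, -0.8096)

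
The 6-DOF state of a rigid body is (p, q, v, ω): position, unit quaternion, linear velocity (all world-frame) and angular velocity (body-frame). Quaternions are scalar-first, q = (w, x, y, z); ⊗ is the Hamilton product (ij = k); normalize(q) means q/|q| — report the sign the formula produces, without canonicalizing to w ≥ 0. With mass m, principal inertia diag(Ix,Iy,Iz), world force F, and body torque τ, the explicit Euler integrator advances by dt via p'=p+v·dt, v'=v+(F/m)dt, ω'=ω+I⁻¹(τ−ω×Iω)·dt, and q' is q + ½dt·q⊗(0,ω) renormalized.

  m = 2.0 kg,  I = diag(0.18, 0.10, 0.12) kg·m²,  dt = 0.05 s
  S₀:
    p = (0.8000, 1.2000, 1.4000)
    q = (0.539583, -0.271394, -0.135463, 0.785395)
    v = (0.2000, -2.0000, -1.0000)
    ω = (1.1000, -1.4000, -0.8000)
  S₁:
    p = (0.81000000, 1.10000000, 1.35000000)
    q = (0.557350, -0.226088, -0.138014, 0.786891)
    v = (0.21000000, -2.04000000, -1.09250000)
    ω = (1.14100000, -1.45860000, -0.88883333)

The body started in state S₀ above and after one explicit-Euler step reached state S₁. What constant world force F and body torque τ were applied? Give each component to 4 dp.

F = (0.4000, -1.6000, -3.7000)
τ = (0.1700, -0.1700, -0.0900)

ω₁ − ω₀ = (0.04100000, -0.05860000, -0.08883333)
I·α + gyro = (0.1700, -0.1700, -0.0900)
Δv = v₁−v₀ = (0.01000000, -0.04000000, -0.09250000)
m·(v₁−v₀)/dt = (0.4000, -1.6000, -3.7000)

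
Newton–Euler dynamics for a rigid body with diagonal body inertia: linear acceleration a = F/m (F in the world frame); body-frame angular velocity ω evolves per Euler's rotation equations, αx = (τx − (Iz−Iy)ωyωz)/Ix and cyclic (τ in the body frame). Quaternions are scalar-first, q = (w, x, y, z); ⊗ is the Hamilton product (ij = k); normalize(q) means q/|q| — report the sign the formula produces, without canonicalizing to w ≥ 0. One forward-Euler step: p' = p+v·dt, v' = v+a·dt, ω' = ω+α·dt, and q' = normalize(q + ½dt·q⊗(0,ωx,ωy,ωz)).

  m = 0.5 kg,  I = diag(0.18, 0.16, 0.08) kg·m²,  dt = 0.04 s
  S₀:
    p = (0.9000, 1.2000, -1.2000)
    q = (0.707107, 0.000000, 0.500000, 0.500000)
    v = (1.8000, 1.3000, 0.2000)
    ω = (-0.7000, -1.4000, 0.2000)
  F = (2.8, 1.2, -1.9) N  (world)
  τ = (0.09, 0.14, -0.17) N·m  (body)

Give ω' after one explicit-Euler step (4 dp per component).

α = I⁻¹(τ − ω×Iω) = (0.3756, 0.9625, -1.8800)
ω + α·dt = (-0.6850, -1.3615, 0.1248)

ω' = (-0.6850, -1.3615, 0.1248)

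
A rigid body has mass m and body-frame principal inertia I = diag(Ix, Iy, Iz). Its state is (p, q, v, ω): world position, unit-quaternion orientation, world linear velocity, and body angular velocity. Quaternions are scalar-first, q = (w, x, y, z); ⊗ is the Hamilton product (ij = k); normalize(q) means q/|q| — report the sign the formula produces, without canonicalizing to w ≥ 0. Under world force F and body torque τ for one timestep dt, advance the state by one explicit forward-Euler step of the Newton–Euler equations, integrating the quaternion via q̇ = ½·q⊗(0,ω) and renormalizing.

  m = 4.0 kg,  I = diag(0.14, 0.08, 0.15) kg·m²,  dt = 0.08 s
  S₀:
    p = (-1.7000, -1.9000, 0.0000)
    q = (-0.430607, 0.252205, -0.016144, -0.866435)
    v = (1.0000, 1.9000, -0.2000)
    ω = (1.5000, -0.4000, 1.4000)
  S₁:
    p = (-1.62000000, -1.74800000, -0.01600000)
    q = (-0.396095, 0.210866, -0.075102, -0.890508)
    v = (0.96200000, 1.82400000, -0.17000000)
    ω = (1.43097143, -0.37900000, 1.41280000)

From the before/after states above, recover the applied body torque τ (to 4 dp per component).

Δω = ω₁−ω₀ = (-0.06902857, 0.02100000, 0.01280000)
applied torque τ = (-0.1600, 0.0000, 0.0600)

τ = (-0.1600, 0.0000, 0.0600)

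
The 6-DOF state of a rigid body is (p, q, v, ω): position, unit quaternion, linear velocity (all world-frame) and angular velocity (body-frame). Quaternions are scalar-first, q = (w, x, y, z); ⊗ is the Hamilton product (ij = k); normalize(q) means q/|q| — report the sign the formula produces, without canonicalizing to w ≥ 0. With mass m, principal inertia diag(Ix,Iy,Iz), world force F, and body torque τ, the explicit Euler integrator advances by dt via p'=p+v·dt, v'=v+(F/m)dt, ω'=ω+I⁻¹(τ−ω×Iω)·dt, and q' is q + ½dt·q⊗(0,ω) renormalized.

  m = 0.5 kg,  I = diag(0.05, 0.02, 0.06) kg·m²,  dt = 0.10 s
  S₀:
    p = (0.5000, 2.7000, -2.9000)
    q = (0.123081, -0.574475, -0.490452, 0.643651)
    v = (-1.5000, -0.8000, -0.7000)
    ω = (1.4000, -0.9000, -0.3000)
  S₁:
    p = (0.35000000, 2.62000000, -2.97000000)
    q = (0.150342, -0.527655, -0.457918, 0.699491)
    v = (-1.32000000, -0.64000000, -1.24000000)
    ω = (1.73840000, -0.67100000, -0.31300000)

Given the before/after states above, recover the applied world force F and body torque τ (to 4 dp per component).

F = (0.9000, 0.8000, -2.7000)
τ = (0.1800, 0.0500, 0.0300)

Δv = v₁−v₀ = (0.18000000, 0.16000000, -0.54000000)
m·(v₁−v₀)/dt = (0.9000, 0.8000, -2.7000)
rate change Δω = (0.33840000, 0.22900000, -0.01300000)
applied torque τ = (0.1800, 0.0500, 0.0300)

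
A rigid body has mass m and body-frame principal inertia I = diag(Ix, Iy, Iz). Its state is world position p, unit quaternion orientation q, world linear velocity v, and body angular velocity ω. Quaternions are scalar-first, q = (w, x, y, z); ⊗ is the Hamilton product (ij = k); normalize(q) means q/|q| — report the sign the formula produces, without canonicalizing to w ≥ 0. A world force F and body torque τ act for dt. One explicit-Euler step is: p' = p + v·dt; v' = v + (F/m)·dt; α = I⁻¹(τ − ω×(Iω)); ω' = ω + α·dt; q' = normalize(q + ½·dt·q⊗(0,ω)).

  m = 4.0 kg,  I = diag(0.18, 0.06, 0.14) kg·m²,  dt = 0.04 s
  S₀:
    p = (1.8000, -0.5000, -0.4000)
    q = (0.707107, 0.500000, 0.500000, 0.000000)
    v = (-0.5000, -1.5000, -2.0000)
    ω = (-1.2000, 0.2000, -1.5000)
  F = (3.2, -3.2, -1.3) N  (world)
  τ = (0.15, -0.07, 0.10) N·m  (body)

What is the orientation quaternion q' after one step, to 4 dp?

q' = (0.7166, 0.4677, 0.5174, -0.0072)

2q̇ = q⊗(0,ω) = (0.5000000, -1.5985284, 0.8914214, -0.3606605)
updated quaternion q' = (0.7166, 0.4677, 0.5174, -0.0072)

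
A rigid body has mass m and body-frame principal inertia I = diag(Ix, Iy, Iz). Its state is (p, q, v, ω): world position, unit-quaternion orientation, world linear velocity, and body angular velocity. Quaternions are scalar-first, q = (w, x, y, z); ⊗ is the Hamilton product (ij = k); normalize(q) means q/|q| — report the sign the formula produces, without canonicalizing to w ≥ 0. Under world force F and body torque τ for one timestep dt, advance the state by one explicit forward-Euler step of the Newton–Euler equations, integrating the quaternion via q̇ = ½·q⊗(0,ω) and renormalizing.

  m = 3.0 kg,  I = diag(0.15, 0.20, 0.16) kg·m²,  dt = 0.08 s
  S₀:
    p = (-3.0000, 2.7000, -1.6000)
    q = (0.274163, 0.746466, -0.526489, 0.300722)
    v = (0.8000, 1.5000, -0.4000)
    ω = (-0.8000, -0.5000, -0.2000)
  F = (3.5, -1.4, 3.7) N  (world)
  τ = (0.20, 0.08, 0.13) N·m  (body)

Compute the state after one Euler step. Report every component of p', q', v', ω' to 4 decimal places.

p + v·dt = (-2.9360, 2.8200, -1.6320)
v + (F/m)dt = (0.8933, 1.4627, -0.3013)
gyro term ω×Iω = (-0.0040, -0.0016, 0.0200)
α = I⁻¹(τ − ω×Iω) = (1.3600, 0.4080, 0.6875)
ω' = ω + α·dt = (-0.6912, -0.4674, -0.1450)
q⊗(0,ω) = (0.3940727, 0.0363284, -0.2283659, -0.8492568)
q + ½dt·q⊗(0,ω), renormalized = (0.2897, 0.7474, -0.5352, 0.2666)

p' = (-2.9360, 2.8200, -1.6320)
q' = (0.2897, 0.7474, -0.5352, 0.2666)
v' = (0.8933, 1.4627, -0.3013)
ω' = (-0.6912, -0.4674, -0.1450)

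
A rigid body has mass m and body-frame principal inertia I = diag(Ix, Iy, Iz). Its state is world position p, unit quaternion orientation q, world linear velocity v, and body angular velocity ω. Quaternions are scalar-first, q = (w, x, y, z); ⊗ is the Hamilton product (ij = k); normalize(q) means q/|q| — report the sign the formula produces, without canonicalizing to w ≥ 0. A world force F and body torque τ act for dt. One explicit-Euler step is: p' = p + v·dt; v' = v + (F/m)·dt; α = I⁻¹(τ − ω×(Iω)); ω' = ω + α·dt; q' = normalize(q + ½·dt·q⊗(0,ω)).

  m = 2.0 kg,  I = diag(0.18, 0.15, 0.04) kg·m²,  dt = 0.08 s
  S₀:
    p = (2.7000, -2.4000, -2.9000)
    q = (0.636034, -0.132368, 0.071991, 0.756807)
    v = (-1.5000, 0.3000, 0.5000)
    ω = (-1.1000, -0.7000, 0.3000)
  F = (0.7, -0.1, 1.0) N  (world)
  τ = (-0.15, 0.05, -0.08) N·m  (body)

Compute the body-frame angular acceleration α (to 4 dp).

α = (-0.9617, 0.6413, -1.4225)

ω×(Iω) gyroscopic = (0.0231, -0.0462, -0.0231)
α = I⁻¹(τ − ω×Iω) = (-0.9617, 0.6413, -1.4225)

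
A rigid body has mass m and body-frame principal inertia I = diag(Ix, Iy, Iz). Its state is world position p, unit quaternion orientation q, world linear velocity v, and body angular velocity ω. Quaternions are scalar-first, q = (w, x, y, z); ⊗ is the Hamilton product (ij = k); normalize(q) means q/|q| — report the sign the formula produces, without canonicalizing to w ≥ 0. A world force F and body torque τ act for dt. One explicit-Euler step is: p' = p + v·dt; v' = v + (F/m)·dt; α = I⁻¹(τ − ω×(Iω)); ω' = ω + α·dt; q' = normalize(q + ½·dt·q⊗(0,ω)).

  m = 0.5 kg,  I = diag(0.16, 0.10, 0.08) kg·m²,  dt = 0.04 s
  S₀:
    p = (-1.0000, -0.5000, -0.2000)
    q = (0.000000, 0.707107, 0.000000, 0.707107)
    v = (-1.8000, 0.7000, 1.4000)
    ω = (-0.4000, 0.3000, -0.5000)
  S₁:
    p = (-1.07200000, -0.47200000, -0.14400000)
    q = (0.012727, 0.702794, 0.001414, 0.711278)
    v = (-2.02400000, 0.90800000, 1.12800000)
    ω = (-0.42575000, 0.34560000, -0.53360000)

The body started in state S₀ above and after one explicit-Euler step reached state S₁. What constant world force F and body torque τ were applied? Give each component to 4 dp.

Δv = v₁−v₀ = (-0.22400000, 0.20800000, -0.27200000)
F = m·Δv/dt = (-2.8000, 2.6000, -3.4000)
ω₁ − ω₀ = (-0.02575000, 0.04560000, -0.03360000)
ω₀×(Iω₀) = (0.0030, 0.0160, 0.0072)
applied torque τ = (-0.1000, 0.1300, -0.0600)

F = (-2.8000, 2.6000, -3.4000)
τ = (-0.1000, 0.1300, -0.0600)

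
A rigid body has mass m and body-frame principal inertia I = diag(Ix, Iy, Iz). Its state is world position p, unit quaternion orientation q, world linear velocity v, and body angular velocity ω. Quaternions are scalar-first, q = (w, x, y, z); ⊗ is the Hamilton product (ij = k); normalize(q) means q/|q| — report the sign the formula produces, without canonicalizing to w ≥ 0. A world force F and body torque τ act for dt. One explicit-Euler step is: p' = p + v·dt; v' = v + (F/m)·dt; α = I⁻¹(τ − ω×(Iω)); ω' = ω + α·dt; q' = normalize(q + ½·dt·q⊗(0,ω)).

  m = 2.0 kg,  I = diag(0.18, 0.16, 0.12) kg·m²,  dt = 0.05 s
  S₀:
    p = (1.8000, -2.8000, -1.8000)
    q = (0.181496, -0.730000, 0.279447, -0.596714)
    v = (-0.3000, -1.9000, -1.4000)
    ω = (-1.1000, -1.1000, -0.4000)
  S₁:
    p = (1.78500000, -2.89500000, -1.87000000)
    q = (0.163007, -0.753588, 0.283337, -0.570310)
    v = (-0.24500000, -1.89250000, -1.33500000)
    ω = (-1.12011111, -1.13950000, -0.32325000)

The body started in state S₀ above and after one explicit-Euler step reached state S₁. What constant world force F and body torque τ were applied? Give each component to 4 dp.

rate change Δω = (-0.02011111, -0.03950000, 0.07675000)
applied torque τ = (-0.0900, -0.1000, 0.1600)
Δv = v₁−v₀ = (0.05500000, 0.00750000, 0.06500000)
applied force F = (2.2000, 0.3000, 2.6000)

F = (2.2000, 0.3000, 2.6000)
τ = (-0.0900, -0.1000, 0.1600)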